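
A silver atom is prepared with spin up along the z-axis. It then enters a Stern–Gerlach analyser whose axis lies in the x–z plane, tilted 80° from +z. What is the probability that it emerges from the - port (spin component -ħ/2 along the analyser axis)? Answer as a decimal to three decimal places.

0.413

For spin-½, the probability of finding spin-up along an axis at angle θ to the initial spin direction is cos²(θ/2); spin-down is sin²(θ/2).
θ = 80°, so P = sin²(40°) ≈ 0.413.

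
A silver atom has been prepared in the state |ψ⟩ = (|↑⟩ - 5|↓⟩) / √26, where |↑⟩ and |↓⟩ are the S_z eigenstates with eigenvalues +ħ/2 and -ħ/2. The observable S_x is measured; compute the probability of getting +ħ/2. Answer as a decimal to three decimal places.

|+x⟩ = (|↑⟩ + |↓⟩)/√2, so ⟨+x|ψ⟩ = (-4) / (√2·√26).
P = |-4|² / 52 = 16/52.

0.308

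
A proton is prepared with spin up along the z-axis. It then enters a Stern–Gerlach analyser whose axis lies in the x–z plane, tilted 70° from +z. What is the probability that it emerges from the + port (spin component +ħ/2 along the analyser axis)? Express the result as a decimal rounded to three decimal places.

0.671

For spin-½, the probability of finding spin-up along an axis at angle θ to the initial spin direction is cos²(θ/2); spin-down is sin²(θ/2).
θ = 70°, so P = cos²(35°) ≈ 0.671.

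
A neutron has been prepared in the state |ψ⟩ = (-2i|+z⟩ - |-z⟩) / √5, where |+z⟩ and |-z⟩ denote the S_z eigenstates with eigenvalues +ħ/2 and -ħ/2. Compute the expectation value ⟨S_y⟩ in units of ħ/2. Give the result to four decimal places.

⟨σ_y⟩ = 2 Im(a* b)/(|a|²+|b|²) with a = -2i, b = -1.
a* b = -2i, so ⟨σ_y⟩ = -4/5.
⟨S_y⟩ = (ħ/2)·⟨σ_y⟩.

-0.8000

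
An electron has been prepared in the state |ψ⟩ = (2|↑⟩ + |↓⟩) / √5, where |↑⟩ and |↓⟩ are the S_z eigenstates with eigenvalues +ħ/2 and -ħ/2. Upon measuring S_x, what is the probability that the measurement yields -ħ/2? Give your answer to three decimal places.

0.100

|-x⟩ = (|↑⟩ - |↓⟩)/√2, so ⟨-x|ψ⟩ = (1) / (√2·√5).
P = |1|² / 10 = 1/10.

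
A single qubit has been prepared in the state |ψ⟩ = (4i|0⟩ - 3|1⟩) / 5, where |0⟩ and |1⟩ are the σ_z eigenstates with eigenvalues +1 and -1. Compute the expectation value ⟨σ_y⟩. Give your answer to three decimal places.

⟨σ_y⟩ = 2 Im(a* b)/(|a|²+|b|²) with a = 4i, b = -3.
a* b = 12i, so ⟨σ_y⟩ = 24/25.

0.960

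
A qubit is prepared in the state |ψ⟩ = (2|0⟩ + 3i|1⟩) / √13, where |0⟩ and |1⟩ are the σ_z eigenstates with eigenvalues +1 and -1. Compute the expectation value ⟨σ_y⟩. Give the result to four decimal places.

0.9231

⟨σ_y⟩ = 2 Im(a* b)/(|a|²+|b|²) with a = 2, b = 3i.
a* b = 6i, so ⟨σ_y⟩ = 12/13.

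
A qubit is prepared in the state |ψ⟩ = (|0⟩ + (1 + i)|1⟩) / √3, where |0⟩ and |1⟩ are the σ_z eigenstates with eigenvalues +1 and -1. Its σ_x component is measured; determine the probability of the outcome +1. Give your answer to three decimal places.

|+x⟩ = (|0⟩ + |1⟩)/√2, so ⟨+x|ψ⟩ = (2 + i) / (√2·√3).
P = |2 + i|² / 6 = 5/6.

0.833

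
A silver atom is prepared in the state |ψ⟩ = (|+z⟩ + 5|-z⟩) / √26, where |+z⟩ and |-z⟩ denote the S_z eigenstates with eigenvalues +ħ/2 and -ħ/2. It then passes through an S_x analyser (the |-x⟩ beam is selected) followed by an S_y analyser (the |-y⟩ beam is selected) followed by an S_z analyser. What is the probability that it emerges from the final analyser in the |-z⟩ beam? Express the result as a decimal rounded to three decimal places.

First analyser (S_x): P(|-x⟩) = |⟨-x|ψ⟩|² = 16/52.
After stage 1 the state is |-x⟩; P(|-y⟩) = |⟨-y|-x⟩|² = 1/2.
After stage 2 the state is |-y⟩; P(|-z⟩) = |⟨-z|-y⟩|² = 1/2.
Joint probability = 16/52 × 1/2 × 1/2 = 0.077.

0.077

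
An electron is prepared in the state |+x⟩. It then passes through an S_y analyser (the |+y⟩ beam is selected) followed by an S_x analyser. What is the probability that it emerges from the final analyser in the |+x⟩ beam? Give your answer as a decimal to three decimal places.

0.250

First analyser (S_y): from |+x⟩, P(|+y⟩) = 1/2.
After stage 1 the state is |+y⟩; P(|+x⟩) = |⟨+x|+y⟩|² = 1/2.
Joint probability = 1/2 × 1/2 = 0.250.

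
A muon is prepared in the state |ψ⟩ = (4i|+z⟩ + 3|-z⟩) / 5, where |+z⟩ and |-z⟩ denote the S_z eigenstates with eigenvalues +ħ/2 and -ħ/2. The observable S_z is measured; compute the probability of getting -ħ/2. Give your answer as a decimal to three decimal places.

0.360

The -ħ/2 outcome corresponds to |-z⟩. Its amplitude in |ψ⟩ is 3/5.
P = |3|² / 25 = 9/25.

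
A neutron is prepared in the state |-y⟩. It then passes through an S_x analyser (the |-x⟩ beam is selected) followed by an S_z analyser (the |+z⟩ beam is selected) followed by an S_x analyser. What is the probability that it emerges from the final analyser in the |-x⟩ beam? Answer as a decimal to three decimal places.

0.125

First analyser (S_x): from |-y⟩, P(|-x⟩) = 1/2.
After stage 1 the state is |-x⟩; P(|+z⟩) = |⟨+z|-x⟩|² = 1/2.
After stage 2 the state is |+z⟩; P(|-x⟩) = |⟨-x|+z⟩|² = 1/2.
Joint probability = 1/2 × 1/2 × 1/2 = 0.125.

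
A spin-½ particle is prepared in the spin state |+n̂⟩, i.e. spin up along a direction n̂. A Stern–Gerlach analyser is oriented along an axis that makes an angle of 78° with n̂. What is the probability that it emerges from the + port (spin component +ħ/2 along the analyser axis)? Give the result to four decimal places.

0.6040

For spin-½, the probability of finding spin-up along an axis at angle θ to the initial spin direction is cos²(θ/2); spin-down is sin²(θ/2).
θ = 78°, so P = cos²(39°) ≈ 0.6040.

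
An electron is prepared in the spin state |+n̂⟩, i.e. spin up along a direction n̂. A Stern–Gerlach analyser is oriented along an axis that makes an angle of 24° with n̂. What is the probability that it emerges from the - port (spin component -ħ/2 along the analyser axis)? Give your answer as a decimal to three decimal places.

For spin-½, the probability of finding spin-up along an axis at angle θ to the initial spin direction is cos²(θ/2); spin-down is sin²(θ/2).
θ = 24°, so P = sin²(12°) ≈ 0.043.

0.043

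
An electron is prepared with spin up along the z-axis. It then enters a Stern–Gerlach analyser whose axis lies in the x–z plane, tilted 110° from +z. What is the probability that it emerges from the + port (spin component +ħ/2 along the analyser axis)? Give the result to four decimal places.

0.3290

For spin-½, the probability of finding spin-up along an axis at angle θ to the initial spin direction is cos²(θ/2); spin-down is sin²(θ/2).
θ = 110°, so P = cos²(55°) ≈ 0.3290.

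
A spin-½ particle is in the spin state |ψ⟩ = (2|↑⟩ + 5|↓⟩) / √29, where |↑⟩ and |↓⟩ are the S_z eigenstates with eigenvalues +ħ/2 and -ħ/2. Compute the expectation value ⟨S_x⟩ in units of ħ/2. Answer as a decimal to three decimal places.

⟨σ_x⟩ = 2 Re(a* b)/(|a|²+|b|²) with a = 2, b = 5.
a* b = 10, so ⟨σ_x⟩ = 20/29.
⟨S_x⟩ = (ħ/2)·⟨σ_x⟩.

0.690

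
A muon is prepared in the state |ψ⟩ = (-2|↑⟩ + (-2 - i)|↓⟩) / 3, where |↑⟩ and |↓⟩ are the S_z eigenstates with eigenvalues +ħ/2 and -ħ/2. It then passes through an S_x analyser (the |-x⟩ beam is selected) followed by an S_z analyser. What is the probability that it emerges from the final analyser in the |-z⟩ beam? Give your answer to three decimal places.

0.028

First analyser (S_x): P(|-x⟩) = |⟨-x|ψ⟩|² = 1/18.
After stage 1 the state is |-x⟩; P(|-z⟩) = |⟨-z|-x⟩|² = 1/2.
Joint probability = 1/18 × 1/2 = 0.028.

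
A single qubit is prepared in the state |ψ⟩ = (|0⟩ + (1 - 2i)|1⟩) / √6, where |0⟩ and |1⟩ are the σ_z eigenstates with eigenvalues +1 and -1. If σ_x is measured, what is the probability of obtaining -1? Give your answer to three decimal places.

|-x⟩ = (|0⟩ - |1⟩)/√2, so ⟨-x|ψ⟩ = (2i) / (√2·√6).
P = |2i|² / 12 = 4/12.

0.333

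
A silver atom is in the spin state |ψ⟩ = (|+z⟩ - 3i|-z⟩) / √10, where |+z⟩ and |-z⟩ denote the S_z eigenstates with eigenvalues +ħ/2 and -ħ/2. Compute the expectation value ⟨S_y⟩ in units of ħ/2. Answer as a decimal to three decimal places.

⟨σ_y⟩ = 2 Im(a* b)/(|a|²+|b|²) with a = 1, b = -3i.
a* b = -3i, so ⟨σ_y⟩ = -6/10.
⟨S_y⟩ = (ħ/2)·⟨σ_y⟩.

-0.600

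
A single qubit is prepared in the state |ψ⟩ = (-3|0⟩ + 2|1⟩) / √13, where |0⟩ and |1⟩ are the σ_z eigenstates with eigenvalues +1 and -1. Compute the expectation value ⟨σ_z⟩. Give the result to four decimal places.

⟨σ_z⟩ = |a|² - |b|² divided by |a|²+|b|², with a, b the |0⟩, |1⟩ amplitudes.
= (9 - 4)/13 = 5/13.

0.3846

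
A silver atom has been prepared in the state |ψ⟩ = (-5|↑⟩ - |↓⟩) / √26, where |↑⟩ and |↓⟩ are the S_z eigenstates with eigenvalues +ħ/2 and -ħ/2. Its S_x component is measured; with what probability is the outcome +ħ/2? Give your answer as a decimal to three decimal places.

0.692

|+x⟩ = (|↑⟩ + |↓⟩)/√2, so ⟨+x|ψ⟩ = (-6) / (√2·√26).
P = |-6|² / 52 = 36/52.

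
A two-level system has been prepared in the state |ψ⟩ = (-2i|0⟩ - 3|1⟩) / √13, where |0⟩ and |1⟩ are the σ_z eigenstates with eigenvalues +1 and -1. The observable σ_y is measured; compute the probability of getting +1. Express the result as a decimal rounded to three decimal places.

0.038

|+y⟩ = (|0⟩ + i|1⟩)/√2, so ⟨+y|ψ⟩ = (i) / (√2·√13).
P = |i|² / 26 = 1/26.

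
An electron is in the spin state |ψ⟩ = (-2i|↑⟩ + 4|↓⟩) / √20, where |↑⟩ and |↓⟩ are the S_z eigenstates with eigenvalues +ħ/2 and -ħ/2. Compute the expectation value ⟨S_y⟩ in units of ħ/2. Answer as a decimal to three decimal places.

⟨σ_y⟩ = 2 Im(a* b)/(|a|²+|b|²) with a = -2i, b = 4.
a* b = 8i, so ⟨σ_y⟩ = 16/20.
⟨S_y⟩ = (ħ/2)·⟨σ_y⟩.

0.800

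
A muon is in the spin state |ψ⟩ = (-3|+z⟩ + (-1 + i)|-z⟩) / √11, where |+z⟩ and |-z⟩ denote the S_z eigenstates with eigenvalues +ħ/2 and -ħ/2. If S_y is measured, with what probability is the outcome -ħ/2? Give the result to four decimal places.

0.7727

|-y⟩ = (|+z⟩ - i|-z⟩)/√2, so ⟨-y|ψ⟩ = (-4 - i) / (√2·√11).
P = |-4 - i|² / 22 = 17/22.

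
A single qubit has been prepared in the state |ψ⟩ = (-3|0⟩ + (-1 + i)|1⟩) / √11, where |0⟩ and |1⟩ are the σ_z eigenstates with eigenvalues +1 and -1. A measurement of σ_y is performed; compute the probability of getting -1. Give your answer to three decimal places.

|-y⟩ = (|0⟩ - i|1⟩)/√2, so ⟨-y|ψ⟩ = (-4 - i) / (√2·√11).
P = |-4 - i|² / 22 = 17/22.

0.773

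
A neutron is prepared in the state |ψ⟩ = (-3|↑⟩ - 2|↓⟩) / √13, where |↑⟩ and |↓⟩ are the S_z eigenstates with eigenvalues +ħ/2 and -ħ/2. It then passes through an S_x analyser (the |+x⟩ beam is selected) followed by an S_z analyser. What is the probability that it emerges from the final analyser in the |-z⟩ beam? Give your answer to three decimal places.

0.481

First analyser (S_x): P(|+x⟩) = |⟨+x|ψ⟩|² = 25/26.
After stage 1 the state is |+x⟩; P(|-z⟩) = |⟨-z|+x⟩|² = 1/2.
Joint probability = 25/26 × 1/2 = 0.481.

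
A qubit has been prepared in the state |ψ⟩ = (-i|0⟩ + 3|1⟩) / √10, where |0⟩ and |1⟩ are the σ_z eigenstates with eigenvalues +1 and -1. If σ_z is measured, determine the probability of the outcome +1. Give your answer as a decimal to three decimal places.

The +1 outcome corresponds to |0⟩. Its amplitude in |ψ⟩ is -i/√10.
P = |-i|² / 10 = 1/10.

0.100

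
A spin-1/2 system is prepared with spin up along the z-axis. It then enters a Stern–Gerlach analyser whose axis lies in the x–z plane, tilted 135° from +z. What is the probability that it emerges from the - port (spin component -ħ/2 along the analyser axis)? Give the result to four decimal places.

0.8536

For spin-½, the probability of finding spin-up along an axis at angle θ to the initial spin direction is cos²(θ/2); spin-down is sin²(θ/2).
θ = 135°, so P = sin²(67.5°) ≈ 0.8536.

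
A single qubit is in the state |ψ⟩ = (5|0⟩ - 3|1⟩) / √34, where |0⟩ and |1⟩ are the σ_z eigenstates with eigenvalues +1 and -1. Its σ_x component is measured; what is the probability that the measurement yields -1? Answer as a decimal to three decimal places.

0.941

|-x⟩ = (|0⟩ - |1⟩)/√2, so ⟨-x|ψ⟩ = (8) / (√2·√34).
P = |8|² / 68 = 64/68.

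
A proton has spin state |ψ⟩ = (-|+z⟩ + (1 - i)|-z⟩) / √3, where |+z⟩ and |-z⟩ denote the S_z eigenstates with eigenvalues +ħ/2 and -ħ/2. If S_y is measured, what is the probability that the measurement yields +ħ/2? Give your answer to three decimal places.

0.833

|+y⟩ = (|+z⟩ + i|-z⟩)/√2, so ⟨+y|ψ⟩ = (-2 - i) / (√2·√3).
P = |-2 - i|² / 6 = 5/6.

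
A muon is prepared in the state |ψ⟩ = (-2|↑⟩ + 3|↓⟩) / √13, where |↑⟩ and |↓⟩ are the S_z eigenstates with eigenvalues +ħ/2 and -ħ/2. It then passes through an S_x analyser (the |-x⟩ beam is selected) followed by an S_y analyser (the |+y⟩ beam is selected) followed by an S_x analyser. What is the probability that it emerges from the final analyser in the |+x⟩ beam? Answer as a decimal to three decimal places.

0.240

First analyser (S_x): P(|-x⟩) = |⟨-x|ψ⟩|² = 25/26.
After stage 1 the state is |-x⟩; P(|+y⟩) = |⟨+y|-x⟩|² = 1/2.
After stage 2 the state is |+y⟩; P(|+x⟩) = |⟨+x|+y⟩|² = 1/2.
Joint probability = 25/26 × 1/2 × 1/2 = 0.240.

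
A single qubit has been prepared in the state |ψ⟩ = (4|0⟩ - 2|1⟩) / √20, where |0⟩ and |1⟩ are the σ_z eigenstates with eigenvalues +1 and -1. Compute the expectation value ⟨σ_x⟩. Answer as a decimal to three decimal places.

-0.800

⟨σ_x⟩ = 2 Re(a* b)/(|a|²+|b|²) with a = 4, b = -2.
a* b = -8, so ⟨σ_x⟩ = -16/20.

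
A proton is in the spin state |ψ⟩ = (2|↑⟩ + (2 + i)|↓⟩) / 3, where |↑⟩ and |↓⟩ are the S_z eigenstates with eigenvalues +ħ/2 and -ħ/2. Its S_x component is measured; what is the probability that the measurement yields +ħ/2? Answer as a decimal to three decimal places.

0.944

|+x⟩ = (|↑⟩ + |↓⟩)/√2, so ⟨+x|ψ⟩ = (4 + i) / (√2·3).
P = |4 + i|² / 18 = 17/18.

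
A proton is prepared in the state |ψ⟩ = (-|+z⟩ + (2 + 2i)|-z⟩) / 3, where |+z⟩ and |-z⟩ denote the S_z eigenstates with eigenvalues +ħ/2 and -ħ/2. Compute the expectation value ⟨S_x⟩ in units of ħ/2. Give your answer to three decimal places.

⟨σ_x⟩ = 2 Re(a* b)/(|a|²+|b|²) with a = -1, b = (2 + 2i).
a* b = (-2 - 2i), so ⟨σ_x⟩ = -4/9.
⟨S_x⟩ = (ħ/2)·⟨σ_x⟩.

-0.444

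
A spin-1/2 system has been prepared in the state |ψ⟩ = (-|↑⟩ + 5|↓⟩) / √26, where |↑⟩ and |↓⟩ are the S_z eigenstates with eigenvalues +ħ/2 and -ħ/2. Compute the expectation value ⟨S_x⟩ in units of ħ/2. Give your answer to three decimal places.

⟨σ_x⟩ = 2 Re(a* b)/(|a|²+|b|²) with a = -1, b = 5.
a* b = -5, so ⟨σ_x⟩ = -10/26.
⟨S_x⟩ = (ħ/2)·⟨σ_x⟩.

-0.385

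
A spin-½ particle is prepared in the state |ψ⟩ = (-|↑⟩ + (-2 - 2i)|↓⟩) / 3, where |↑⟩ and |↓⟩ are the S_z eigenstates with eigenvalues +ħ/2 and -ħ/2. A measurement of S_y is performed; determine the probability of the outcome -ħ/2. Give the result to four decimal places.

|-y⟩ = (|↑⟩ - i|↓⟩)/√2, so ⟨-y|ψ⟩ = (1 - 2i) / (√2·3).
P = |1 - 2i|² / 18 = 5/18.

0.2778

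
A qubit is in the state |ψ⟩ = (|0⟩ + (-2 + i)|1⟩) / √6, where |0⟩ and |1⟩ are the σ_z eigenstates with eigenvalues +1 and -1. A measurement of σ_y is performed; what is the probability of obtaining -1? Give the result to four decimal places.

0.3333

|-y⟩ = (|0⟩ - i|1⟩)/√2, so ⟨-y|ψ⟩ = (-2i) / (√2·√6).
P = |-2i|² / 12 = 4/12.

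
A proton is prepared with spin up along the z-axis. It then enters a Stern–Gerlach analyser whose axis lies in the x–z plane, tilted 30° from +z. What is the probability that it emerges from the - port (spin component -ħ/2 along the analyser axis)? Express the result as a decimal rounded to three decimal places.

0.067

For spin-½, the probability of finding spin-up along an axis at angle θ to the initial spin direction is cos²(θ/2); spin-down is sin²(θ/2).
θ = 30°, so P = sin²(15°) ≈ 0.067.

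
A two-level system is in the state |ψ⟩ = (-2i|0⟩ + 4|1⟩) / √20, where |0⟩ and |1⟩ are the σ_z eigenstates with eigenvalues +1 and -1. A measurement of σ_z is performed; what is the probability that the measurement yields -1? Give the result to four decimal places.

0.8000

The -1 outcome corresponds to |1⟩. Its amplitude in |ψ⟩ is 4/√20.
P = |4|² / 20 = 16/20.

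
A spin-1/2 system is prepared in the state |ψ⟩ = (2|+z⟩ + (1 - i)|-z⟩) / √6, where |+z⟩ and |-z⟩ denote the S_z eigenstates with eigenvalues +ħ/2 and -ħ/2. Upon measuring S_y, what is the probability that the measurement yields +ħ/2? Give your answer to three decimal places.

|+y⟩ = (|+z⟩ + i|-z⟩)/√2, so ⟨+y|ψ⟩ = (1 - i) / (√2·√6).
P = |1 - i|² / 12 = 2/12.

0.167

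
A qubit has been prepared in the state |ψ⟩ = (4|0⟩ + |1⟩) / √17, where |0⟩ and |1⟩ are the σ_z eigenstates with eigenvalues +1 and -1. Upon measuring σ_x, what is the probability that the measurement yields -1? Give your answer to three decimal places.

0.265

|-x⟩ = (|0⟩ - |1⟩)/√2, so ⟨-x|ψ⟩ = (3) / (√2·√17).
P = |3|² / 34 = 9/34.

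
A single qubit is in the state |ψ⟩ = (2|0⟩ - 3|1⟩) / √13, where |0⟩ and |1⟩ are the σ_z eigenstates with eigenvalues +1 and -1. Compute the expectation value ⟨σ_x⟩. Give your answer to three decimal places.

-0.923

⟨σ_x⟩ = 2 Re(a* b)/(|a|²+|b|²) with a = 2, b = -3.
a* b = -6, so ⟨σ_x⟩ = -12/13.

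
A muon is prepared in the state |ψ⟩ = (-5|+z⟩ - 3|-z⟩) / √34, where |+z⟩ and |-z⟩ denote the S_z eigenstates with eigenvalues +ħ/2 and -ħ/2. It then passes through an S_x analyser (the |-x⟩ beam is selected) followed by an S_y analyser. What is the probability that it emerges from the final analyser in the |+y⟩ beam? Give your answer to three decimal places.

First analyser (S_x): P(|-x⟩) = |⟨-x|ψ⟩|² = 4/68.
After stage 1 the state is |-x⟩; P(|+y⟩) = |⟨+y|-x⟩|² = 1/2.
Joint probability = 4/68 × 1/2 = 0.029.

0.029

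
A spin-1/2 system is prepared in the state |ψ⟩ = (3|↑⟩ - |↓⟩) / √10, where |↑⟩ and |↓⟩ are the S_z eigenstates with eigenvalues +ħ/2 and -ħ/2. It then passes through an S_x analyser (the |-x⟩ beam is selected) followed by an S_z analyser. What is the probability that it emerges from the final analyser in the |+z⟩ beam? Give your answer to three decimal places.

0.400

First analyser (S_x): P(|-x⟩) = |⟨-x|ψ⟩|² = 16/20.
After stage 1 the state is |-x⟩; P(|+z⟩) = |⟨+z|-x⟩|² = 1/2.
Joint probability = 16/20 × 1/2 = 0.400.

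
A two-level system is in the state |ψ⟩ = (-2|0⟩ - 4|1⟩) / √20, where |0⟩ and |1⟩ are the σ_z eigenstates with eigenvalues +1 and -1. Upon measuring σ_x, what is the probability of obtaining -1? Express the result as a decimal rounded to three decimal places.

0.100

|-x⟩ = (|0⟩ - |1⟩)/√2, so ⟨-x|ψ⟩ = (2) / (√2·√20).
P = |2|² / 40 = 4/40.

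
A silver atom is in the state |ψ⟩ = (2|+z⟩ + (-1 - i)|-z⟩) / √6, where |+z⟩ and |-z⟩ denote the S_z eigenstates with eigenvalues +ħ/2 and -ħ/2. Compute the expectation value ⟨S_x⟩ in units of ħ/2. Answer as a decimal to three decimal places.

⟨σ_x⟩ = 2 Re(a* b)/(|a|²+|b|²) with a = 2, b = (-1 - i).
a* b = (-2 - 2i), so ⟨σ_x⟩ = -4/6.
⟨S_x⟩ = (ħ/2)·⟨σ_x⟩.

-0.667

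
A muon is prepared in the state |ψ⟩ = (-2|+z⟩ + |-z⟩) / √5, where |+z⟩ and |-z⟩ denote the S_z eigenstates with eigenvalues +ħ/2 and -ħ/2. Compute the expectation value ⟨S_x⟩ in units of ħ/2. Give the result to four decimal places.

⟨σ_x⟩ = 2 Re(a* b)/(|a|²+|b|²) with a = -2, b = 1.
a* b = -2, so ⟨σ_x⟩ = -4/5.
⟨S_x⟩ = (ħ/2)·⟨σ_x⟩.

-0.8000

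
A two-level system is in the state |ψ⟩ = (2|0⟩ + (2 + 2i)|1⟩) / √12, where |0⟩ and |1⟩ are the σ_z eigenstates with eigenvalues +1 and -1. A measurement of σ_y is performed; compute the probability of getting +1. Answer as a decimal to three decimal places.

|+y⟩ = (|0⟩ + i|1⟩)/√2, so ⟨+y|ψ⟩ = (4 - 2i) / (√2·√12).
P = |4 - 2i|² / 24 = 20/24.

0.833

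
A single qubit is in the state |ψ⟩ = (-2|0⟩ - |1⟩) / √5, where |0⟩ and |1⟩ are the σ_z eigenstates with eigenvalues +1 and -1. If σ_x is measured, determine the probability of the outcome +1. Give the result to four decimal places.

0.9000

|+x⟩ = (|0⟩ + |1⟩)/√2, so ⟨+x|ψ⟩ = (-3) / (√2·√5).
P = |-3|² / 10 = 9/10.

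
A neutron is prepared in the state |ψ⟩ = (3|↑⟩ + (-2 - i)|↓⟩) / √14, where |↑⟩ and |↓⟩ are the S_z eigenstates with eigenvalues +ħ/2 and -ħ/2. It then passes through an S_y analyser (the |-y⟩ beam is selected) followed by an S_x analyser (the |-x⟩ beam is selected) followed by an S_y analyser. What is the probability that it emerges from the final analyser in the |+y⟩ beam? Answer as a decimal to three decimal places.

First analyser (S_y): P(|-y⟩) = |⟨-y|ψ⟩|² = 20/28.
After stage 1 the state is |-y⟩; P(|-x⟩) = |⟨-x|-y⟩|² = 1/2.
After stage 2 the state is |-x⟩; P(|+y⟩) = |⟨+y|-x⟩|² = 1/2.
Joint probability = 20/28 × 1/2 × 1/2 = 0.179.

0.179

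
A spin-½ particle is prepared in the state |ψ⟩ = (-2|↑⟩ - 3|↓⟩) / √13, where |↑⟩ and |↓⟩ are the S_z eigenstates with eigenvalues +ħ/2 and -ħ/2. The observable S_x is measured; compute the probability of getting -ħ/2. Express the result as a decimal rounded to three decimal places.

0.038

|-x⟩ = (|↑⟩ - |↓⟩)/√2, so ⟨-x|ψ⟩ = (1) / (√2·√13).
P = |1|² / 26 = 1/26.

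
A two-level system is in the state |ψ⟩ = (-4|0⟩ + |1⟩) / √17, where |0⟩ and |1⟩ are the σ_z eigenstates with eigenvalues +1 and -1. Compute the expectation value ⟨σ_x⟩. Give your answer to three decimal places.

⟨σ_x⟩ = 2 Re(a* b)/(|a|²+|b|²) with a = -4, b = 1.
a* b = -4, so ⟨σ_x⟩ = -8/17.

-0.471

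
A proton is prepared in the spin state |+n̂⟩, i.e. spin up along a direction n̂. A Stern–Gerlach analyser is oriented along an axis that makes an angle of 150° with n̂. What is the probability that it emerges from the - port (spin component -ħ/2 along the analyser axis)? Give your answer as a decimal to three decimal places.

0.933

For spin-½, the probability of finding spin-up along an axis at angle θ to the initial spin direction is cos²(θ/2); spin-down is sin²(θ/2).
θ = 150°, so P = sin²(75°) ≈ 0.933.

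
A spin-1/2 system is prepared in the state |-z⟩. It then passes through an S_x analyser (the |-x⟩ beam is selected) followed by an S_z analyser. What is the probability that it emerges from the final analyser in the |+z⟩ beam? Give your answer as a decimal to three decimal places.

First analyser (S_x): from |-z⟩, P(|-x⟩) = 1/2.
After stage 1 the state is |-x⟩; P(|+z⟩) = |⟨+z|-x⟩|² = 1/2.
Joint probability = 1/2 × 1/2 = 0.250.

0.250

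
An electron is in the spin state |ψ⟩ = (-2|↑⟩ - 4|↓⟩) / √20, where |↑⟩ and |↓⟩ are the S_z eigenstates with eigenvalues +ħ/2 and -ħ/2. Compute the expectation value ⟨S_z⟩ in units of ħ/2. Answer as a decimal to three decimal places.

-0.600

⟨σ_z⟩ = |a|² - |b|² divided by |a|²+|b|², with a, b the |↑⟩, |↓⟩ amplitudes.
= (4 - 16)/20 = -12/20.
⟨S_z⟩ = (ħ/2)·⟨σ_z⟩.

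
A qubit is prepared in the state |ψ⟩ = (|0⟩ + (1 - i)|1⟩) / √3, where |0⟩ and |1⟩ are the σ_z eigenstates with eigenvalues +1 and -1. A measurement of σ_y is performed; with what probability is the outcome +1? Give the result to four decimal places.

0.1667

|+y⟩ = (|0⟩ + i|1⟩)/√2, so ⟨+y|ψ⟩ = (-i) / (√2·√3).
P = |-i|² / 6 = 1/6.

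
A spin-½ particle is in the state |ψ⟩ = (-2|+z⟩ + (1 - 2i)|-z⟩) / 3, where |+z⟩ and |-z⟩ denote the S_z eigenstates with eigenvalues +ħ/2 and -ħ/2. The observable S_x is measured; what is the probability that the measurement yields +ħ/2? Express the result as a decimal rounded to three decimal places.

|+x⟩ = (|+z⟩ + |-z⟩)/√2, so ⟨+x|ψ⟩ = (-1 - 2i) / (√2·3).
P = |-1 - 2i|² / 18 = 5/18.

0.278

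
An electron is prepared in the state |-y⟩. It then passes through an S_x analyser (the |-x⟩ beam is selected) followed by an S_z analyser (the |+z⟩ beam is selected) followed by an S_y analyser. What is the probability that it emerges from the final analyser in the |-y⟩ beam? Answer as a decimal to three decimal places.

0.125

First analyser (S_x): from |-y⟩, P(|-x⟩) = 1/2.
After stage 1 the state is |-x⟩; P(|+z⟩) = |⟨+z|-x⟩|² = 1/2.
After stage 2 the state is |+z⟩; P(|-y⟩) = |⟨-y|+z⟩|² = 1/2.
Joint probability = 1/2 × 1/2 × 1/2 = 0.125.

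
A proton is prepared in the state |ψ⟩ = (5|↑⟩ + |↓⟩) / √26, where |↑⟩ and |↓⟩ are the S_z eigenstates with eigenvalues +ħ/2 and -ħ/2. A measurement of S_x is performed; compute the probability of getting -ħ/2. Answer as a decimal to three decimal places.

0.308

|-x⟩ = (|↑⟩ - |↓⟩)/√2, so ⟨-x|ψ⟩ = (4) / (√2·√26).
P = |4|² / 52 = 16/52.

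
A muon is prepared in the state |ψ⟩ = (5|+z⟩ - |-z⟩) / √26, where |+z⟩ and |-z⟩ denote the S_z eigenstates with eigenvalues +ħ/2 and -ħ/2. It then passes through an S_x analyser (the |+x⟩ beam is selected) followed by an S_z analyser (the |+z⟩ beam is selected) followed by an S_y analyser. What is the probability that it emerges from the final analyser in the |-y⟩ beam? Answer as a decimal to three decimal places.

0.077

First analyser (S_x): P(|+x⟩) = |⟨+x|ψ⟩|² = 16/52.
After stage 1 the state is |+x⟩; P(|+z⟩) = |⟨+z|+x⟩|² = 1/2.
After stage 2 the state is |+z⟩; P(|-y⟩) = |⟨-y|+z⟩|² = 1/2.
Joint probability = 16/52 × 1/2 × 1/2 = 0.077.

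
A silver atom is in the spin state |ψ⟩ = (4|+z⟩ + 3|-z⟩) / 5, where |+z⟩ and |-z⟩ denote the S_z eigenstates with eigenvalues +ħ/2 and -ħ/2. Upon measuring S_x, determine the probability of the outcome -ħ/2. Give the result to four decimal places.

|-x⟩ = (|+z⟩ - |-z⟩)/√2, so ⟨-x|ψ⟩ = (1) / (√2·5).
P = |1|² / 50 = 1/50.

0.0200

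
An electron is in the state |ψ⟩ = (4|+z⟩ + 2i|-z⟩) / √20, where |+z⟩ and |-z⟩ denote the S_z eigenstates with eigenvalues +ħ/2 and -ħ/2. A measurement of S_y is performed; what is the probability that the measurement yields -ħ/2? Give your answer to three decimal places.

0.100

|-y⟩ = (|+z⟩ - i|-z⟩)/√2, so ⟨-y|ψ⟩ = (2) / (√2·√20).
P = |2|² / 40 = 4/40.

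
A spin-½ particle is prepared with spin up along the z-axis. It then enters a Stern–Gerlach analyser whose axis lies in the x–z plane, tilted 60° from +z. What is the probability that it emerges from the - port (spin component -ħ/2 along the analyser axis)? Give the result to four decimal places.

For spin-½, the probability of finding spin-up along an axis at angle θ to the initial spin direction is cos²(θ/2); spin-down is sin²(θ/2).
θ = 60°, so P = sin²(30°) ≈ 0.2500.

0.2500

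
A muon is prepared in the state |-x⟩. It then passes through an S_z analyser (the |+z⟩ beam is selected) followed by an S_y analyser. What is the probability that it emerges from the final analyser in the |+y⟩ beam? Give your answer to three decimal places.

First analyser (S_z): from |-x⟩, P(|+z⟩) = 1/2.
After stage 1 the state is |+z⟩; P(|+y⟩) = |⟨+y|+z⟩|² = 1/2.
Joint probability = 1/2 × 1/2 = 0.250.

0.250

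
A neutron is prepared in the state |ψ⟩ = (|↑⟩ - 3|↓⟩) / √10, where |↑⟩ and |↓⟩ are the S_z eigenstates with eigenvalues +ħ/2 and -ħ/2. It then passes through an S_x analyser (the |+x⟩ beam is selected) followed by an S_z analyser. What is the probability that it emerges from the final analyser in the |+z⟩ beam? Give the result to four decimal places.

First analyser (S_x): P(|+x⟩) = |⟨+x|ψ⟩|² = 4/20.
After stage 1 the state is |+x⟩; P(|+z⟩) = |⟨+z|+x⟩|² = 1/2.
Joint probability = 4/20 × 1/2 = 0.1000.

0.1000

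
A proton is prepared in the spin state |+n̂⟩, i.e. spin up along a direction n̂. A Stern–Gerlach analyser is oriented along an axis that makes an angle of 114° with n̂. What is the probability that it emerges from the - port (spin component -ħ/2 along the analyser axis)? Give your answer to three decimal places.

0.703

For spin-½, the probability of finding spin-up along an axis at angle θ to the initial spin direction is cos²(θ/2); spin-down is sin²(θ/2).
θ = 114°, so P = sin²(57°) ≈ 0.703.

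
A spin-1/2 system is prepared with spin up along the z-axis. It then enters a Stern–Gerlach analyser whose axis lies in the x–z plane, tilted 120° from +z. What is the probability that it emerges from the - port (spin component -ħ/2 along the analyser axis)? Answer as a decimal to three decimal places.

0.750

For spin-½, the probability of finding spin-up along an axis at angle θ to the initial spin direction is cos²(θ/2); spin-down is sin²(θ/2).
θ = 120°, so P = sin²(60°) ≈ 0.750.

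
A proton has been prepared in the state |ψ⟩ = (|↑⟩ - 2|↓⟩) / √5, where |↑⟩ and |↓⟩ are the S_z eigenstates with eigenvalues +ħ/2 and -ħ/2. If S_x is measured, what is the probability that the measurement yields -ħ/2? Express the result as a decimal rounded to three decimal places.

|-x⟩ = (|↑⟩ - |↓⟩)/√2, so ⟨-x|ψ⟩ = (3) / (√2·√5).
P = |3|² / 10 = 9/10.

0.900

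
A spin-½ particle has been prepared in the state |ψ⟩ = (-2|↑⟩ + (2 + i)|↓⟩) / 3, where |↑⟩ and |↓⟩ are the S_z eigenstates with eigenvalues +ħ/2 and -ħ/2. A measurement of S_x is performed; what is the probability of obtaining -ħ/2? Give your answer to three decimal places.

|-x⟩ = (|↑⟩ - |↓⟩)/√2, so ⟨-x|ψ⟩ = (-4 - i) / (√2·3).
P = |-4 - i|² / 18 = 17/18.

0.944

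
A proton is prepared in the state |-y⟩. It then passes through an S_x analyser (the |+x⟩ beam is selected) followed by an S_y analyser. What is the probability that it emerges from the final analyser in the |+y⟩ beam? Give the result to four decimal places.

0.2500

First analyser (S_x): from |-y⟩, P(|+x⟩) = 1/2.
After stage 1 the state is |+x⟩; P(|+y⟩) = |⟨+y|+x⟩|² = 1/2.
Joint probability = 1/2 × 1/2 = 0.2500.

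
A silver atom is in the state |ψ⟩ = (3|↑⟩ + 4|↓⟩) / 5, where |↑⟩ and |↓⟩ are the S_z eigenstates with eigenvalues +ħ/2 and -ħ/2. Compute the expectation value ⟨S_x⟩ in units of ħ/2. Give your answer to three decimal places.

0.960

⟨σ_x⟩ = 2 Re(a* b)/(|a|²+|b|²) with a = 3, b = 4.
a* b = 12, so ⟨σ_x⟩ = 24/25.
⟨S_x⟩ = (ħ/2)·⟨σ_x⟩.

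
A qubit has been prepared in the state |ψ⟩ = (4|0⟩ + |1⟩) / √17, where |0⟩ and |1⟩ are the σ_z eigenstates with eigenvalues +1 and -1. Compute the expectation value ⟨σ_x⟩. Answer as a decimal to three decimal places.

0.471

⟨σ_x⟩ = 2 Re(a* b)/(|a|²+|b|²) with a = 4, b = 1.
a* b = 4, so ⟨σ_x⟩ = 8/17.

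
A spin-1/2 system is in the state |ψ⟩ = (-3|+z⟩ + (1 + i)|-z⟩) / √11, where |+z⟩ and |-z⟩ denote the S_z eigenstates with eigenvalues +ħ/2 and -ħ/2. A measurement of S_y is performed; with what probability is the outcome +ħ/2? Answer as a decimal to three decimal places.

0.227

|+y⟩ = (|+z⟩ + i|-z⟩)/√2, so ⟨+y|ψ⟩ = (-2 - i) / (√2·√11).
P = |-2 - i|² / 22 = 5/22.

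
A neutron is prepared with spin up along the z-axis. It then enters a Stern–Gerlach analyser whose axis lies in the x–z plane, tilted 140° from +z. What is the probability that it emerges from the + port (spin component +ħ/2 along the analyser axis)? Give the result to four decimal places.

0.1170

For spin-½, the probability of finding spin-up along an axis at angle θ to the initial spin direction is cos²(θ/2); spin-down is sin²(θ/2).
θ = 140°, so P = cos²(70°) ≈ 0.1170.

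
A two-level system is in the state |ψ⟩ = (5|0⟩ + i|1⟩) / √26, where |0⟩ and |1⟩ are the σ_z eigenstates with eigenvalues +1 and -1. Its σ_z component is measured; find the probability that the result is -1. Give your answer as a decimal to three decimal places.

The -1 outcome corresponds to |1⟩. Its amplitude in |ψ⟩ is i/√26.
P = |i|² / 26 = 1/26.

0.038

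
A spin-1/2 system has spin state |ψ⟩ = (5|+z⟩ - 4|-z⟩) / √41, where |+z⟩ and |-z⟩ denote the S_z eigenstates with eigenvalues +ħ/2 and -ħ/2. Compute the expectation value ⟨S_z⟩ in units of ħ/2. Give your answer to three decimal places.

⟨σ_z⟩ = |a|² - |b|² divided by |a|²+|b|², with a, b the |+z⟩, |-z⟩ amplitudes.
= (25 - 16)/41 = 9/41.
⟨S_z⟩ = (ħ/2)·⟨σ_z⟩.

0.220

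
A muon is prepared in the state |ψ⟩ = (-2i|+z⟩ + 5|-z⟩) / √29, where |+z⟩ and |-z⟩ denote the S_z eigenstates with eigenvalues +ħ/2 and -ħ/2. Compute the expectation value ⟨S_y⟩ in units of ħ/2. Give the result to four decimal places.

0.6897

⟨σ_y⟩ = 2 Im(a* b)/(|a|²+|b|²) with a = -2i, b = 5.
a* b = 10i, so ⟨σ_y⟩ = 20/29.
⟨S_y⟩ = (ħ/2)·⟨σ_y⟩.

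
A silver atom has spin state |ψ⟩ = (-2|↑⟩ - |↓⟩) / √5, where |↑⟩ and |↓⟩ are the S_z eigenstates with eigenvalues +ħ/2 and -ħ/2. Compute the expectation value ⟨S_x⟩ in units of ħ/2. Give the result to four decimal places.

0.8000

⟨σ_x⟩ = 2 Re(a* b)/(|a|²+|b|²) with a = -2, b = -1.
a* b = 2, so ⟨σ_x⟩ = 4/5.
⟨S_x⟩ = (ħ/2)·⟨σ_x⟩.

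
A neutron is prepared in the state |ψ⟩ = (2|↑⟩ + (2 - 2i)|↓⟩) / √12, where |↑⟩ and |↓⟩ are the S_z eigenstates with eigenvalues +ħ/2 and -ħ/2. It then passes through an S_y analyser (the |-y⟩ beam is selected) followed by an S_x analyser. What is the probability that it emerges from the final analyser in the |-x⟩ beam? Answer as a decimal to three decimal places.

First analyser (S_y): P(|-y⟩) = |⟨-y|ψ⟩|² = 20/24.
After stage 1 the state is |-y⟩; P(|-x⟩) = |⟨-x|-y⟩|² = 1/2.
Joint probability = 20/24 × 1/2 = 0.417.

0.417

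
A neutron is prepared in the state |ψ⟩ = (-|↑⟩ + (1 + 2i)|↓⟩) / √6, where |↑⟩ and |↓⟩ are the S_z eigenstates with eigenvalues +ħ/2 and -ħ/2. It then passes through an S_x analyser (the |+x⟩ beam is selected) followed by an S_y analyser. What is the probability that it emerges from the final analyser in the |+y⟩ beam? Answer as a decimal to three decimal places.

First analyser (S_x): P(|+x⟩) = |⟨+x|ψ⟩|² = 4/12.
After stage 1 the state is |+x⟩; P(|+y⟩) = |⟨+y|+x⟩|² = 1/2.
Joint probability = 4/12 × 1/2 = 0.167.

0.167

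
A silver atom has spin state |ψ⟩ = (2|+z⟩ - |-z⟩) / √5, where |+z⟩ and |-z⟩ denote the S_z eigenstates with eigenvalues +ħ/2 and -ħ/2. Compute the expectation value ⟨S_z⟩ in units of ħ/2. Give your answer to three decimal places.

⟨σ_z⟩ = |a|² - |b|² divided by |a|²+|b|², with a, b the |+z⟩, |-z⟩ amplitudes.
= (4 - 1)/5 = 3/5.
⟨S_z⟩ = (ħ/2)·⟨σ_z⟩.

0.600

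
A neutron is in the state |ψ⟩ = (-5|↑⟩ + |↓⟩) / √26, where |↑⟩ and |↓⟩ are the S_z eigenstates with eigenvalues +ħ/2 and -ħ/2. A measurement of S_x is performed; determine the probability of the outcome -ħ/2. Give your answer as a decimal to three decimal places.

0.692

|-x⟩ = (|↑⟩ - |↓⟩)/√2, so ⟨-x|ψ⟩ = (-6) / (√2·√26).
P = |-6|² / 52 = 36/52.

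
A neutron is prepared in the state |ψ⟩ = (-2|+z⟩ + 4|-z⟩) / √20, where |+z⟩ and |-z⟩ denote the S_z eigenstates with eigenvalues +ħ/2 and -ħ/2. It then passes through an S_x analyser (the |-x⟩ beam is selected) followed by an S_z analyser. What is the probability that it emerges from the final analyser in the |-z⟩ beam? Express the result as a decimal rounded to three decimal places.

0.450

First analyser (S_x): P(|-x⟩) = |⟨-x|ψ⟩|² = 36/40.
After stage 1 the state is |-x⟩; P(|-z⟩) = |⟨-z|-x⟩|² = 1/2.
Joint probability = 36/40 × 1/2 = 0.450.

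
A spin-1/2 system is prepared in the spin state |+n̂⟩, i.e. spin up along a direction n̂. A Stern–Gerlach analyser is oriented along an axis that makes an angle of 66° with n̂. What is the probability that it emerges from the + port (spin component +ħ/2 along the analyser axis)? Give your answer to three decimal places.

0.703

For spin-½, the probability of finding spin-up along an axis at angle θ to the initial spin direction is cos²(θ/2); spin-down is sin²(θ/2).
θ = 66°, so P = cos²(33°) ≈ 0.703.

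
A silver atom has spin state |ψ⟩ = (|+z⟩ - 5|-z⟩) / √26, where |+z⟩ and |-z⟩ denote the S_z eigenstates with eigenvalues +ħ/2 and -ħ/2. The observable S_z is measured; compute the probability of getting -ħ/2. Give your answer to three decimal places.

The -ħ/2 outcome corresponds to |-z⟩. Its amplitude in |ψ⟩ is -5/√26.
P = |-5|² / 26 = 25/26.

0.962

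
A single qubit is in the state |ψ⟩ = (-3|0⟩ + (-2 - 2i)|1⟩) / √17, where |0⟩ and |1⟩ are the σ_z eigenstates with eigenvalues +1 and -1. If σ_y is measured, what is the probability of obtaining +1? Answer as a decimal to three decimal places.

|+y⟩ = (|0⟩ + i|1⟩)/√2, so ⟨+y|ψ⟩ = (-5 + 2i) / (√2·√17).
P = |-5 + 2i|² / 34 = 29/34.

0.853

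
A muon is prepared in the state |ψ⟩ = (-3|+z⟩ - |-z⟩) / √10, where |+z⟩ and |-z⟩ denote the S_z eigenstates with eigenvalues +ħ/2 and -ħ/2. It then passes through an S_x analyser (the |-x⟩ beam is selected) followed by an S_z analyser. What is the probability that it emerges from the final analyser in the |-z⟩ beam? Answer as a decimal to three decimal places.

First analyser (S_x): P(|-x⟩) = |⟨-x|ψ⟩|² = 4/20.
After stage 1 the state is |-x⟩; P(|-z⟩) = |⟨-z|-x⟩|² = 1/2.
Joint probability = 4/20 × 1/2 = 0.100.

0.100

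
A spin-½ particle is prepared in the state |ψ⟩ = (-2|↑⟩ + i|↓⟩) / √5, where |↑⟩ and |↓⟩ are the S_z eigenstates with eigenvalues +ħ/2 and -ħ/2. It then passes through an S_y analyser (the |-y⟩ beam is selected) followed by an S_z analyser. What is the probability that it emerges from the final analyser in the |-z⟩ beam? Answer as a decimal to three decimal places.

First analyser (S_y): P(|-y⟩) = |⟨-y|ψ⟩|² = 9/10.
After stage 1 the state is |-y⟩; P(|-z⟩) = |⟨-z|-y⟩|² = 1/2.
Joint probability = 9/10 × 1/2 = 0.450.

0.450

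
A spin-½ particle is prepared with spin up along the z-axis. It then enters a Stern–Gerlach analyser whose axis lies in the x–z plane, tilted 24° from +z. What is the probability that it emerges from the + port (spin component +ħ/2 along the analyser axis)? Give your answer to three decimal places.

0.957

For spin-½, the probability of finding spin-up along an axis at angle θ to the initial spin direction is cos²(θ/2); spin-down is sin²(θ/2).
θ = 24°, so P = cos²(12°) ≈ 0.957.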